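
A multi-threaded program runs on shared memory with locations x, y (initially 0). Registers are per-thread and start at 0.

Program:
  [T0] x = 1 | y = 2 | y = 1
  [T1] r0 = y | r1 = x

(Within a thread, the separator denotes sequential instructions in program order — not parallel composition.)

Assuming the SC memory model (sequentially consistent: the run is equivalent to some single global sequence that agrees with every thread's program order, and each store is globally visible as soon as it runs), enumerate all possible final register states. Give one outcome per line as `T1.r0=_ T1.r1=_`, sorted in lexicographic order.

outcome vector order: (T1.r0,T1.r1)
|SC outcomes| = 4

T1.r0=0 T1.r1=0
T1.r0=0 T1.r1=1
T1.r0=1 T1.r1=1
T1.r0=2 T1.r1=1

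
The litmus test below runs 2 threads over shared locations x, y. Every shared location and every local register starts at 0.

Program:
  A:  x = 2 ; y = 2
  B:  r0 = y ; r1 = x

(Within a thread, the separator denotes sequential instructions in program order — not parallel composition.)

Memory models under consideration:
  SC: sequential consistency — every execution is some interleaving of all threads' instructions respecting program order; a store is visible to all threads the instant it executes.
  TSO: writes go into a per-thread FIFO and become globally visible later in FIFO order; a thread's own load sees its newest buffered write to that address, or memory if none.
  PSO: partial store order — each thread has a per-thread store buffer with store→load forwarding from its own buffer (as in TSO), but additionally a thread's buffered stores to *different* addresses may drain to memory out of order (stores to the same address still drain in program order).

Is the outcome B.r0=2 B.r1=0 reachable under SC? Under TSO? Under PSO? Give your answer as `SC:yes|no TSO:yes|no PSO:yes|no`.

SC:no TSO:no PSO:yes

outcome vector order: (B.r0,B.r1)
SC (3): <0 0>; <0 2>; <2 2>
TSO (3): <0 0>; <0 2>; <2 2>
PSO (4): <0 0>; <0 2>; <2 0>; <2 2>
target <2 0> ∈ {PSO}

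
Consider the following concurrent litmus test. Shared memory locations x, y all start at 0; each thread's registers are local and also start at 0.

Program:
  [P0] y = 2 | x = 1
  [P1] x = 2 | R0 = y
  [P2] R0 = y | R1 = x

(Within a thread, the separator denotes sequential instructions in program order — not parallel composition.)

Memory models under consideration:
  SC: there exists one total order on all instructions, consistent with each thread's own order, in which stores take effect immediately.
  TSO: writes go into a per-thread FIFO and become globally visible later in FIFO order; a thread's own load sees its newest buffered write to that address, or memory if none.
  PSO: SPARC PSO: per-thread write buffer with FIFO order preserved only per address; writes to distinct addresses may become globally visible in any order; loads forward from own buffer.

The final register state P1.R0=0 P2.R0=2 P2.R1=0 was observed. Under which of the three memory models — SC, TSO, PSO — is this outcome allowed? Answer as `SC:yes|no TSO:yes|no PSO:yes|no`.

SC:no TSO:yes PSO:yes

outcome vector order: (P1.R0,P2.R0,P2.R1)
SC (11): 000; 001; 002; 021; 022; 200; 201; 202; 220; 221; 222
TSO (12): 000; 001; 002; 020; 021; 022; 200; 201; 202; 220; 221; 222
PSO (12): 000; 001; 002; 020; 021; 022; 200; 201; 202; 220; 221; 222
target 020 ∈ {TSO,PSO}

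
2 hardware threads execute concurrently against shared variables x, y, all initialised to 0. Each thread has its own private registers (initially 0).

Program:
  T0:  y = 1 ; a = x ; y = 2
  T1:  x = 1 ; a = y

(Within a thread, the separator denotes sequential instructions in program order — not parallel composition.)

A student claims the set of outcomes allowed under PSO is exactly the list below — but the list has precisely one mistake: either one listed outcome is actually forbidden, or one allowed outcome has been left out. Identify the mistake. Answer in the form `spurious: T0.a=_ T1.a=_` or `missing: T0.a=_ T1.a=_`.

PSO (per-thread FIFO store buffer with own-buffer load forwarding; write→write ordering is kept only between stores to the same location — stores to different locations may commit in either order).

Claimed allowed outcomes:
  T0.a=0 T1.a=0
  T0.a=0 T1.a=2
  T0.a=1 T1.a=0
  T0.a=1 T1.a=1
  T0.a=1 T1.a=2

missing: T0.a=0 T1.a=1

outcome vector order: (T0.a,T1.a)
[PSO] allowed = {<0 0>; <0 1>; <0 2>; <1 0>; <1 1>; <1 2>}
PSO∖claimed = {<0 1>}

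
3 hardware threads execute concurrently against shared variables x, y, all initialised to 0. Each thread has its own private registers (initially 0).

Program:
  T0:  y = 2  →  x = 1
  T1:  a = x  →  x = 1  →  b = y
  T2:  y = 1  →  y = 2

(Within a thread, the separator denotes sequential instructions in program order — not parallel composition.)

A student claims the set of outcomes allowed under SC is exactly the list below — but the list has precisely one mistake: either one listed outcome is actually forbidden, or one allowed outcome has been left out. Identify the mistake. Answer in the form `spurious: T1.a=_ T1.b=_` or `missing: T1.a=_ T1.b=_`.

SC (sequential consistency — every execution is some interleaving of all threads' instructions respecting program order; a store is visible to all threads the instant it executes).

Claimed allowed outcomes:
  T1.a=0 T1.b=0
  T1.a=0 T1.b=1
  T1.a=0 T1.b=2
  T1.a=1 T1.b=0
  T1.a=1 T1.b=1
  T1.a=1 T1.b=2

outcome vector order: (T1.a,T1.b)
under SC → (0,0) (0,1) (0,2) (1,1) (1,2)
claimed∖SC = {(1,0)}

spurious: T1.a=1 T1.b=0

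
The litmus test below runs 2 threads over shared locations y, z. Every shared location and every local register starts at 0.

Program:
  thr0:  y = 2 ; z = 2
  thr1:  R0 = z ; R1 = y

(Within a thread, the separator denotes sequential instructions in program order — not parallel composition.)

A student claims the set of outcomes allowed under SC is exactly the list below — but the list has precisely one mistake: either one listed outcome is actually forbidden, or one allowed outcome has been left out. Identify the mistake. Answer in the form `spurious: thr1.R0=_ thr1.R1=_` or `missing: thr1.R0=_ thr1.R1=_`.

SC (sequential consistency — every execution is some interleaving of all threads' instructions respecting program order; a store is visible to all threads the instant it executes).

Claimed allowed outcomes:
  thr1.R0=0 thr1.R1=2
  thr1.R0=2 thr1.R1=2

outcome vector order: (thr1.R0,thr1.R1)
[SC] allowed = {(0,0), (0,2), (2,2)}
SC∖claimed = {(0,0)}

missing: thr1.R0=0 thr1.R1=0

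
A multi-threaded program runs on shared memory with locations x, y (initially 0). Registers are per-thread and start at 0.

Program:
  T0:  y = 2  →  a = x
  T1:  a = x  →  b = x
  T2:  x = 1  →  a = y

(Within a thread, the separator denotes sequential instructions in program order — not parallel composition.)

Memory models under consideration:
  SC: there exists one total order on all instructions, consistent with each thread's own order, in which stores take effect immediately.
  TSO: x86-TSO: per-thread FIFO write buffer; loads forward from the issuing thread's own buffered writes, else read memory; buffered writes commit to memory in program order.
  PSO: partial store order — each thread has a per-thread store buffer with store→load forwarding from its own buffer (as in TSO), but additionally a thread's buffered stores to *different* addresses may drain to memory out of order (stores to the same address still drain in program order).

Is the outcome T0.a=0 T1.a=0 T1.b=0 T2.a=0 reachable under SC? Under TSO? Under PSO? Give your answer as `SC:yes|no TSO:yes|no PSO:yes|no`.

SC:no TSO:yes PSO:yes

outcome vector order: (T0.a,T1.a,T1.b,T2.a)
SC (9): <0 0 0 2> <0 0 1 2> <0 1 1 2> <1 0 0 0> <1 0 0 2> <1 0 1 0> <1 0 1 2> <1 1 1 0> <1 1 1 2>
TSO (12): <0 0 0 0> <0 0 0 2> <0 0 1 0> <0 0 1 2> <0 1 1 0> <0 1 1 2> <1 0 0 0> <1 0 0 2> <1 0 1 0> <1 0 1 2> <1 1 1 0> <1 1 1 2>
PSO (12): <0 0 0 0> <0 0 0 2> <0 0 1 0> <0 0 1 2> <0 1 1 0> <0 1 1 2> <1 0 0 0> <1 0 0 2> <1 0 1 0> <1 0 1 2> <1 1 1 0> <1 1 1 2>
target <0 0 0 0> ∈ {TSO,PSO}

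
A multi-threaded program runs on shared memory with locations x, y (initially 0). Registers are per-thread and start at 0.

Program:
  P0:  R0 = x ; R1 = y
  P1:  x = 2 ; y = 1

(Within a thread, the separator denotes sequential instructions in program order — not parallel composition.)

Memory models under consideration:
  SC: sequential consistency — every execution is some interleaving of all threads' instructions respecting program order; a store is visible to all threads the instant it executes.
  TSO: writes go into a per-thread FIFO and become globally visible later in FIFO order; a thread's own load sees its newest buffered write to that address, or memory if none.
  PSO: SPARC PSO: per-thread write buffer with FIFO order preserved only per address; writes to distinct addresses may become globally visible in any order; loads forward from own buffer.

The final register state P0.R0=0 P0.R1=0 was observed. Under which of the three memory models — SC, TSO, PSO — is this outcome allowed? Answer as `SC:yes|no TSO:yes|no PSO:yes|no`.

outcome vector order: (P0.R0,P0.R1)
under SC → 0/0; 0/1; 2/0; 2/1
under TSO → 0/0; 0/1; 2/0; 2/1
under PSO → 0/0; 0/1; 2/0; 2/1
target 0/0 ∈ {SC,TSO,PSO}

SC:yes TSO:yes PSO:yes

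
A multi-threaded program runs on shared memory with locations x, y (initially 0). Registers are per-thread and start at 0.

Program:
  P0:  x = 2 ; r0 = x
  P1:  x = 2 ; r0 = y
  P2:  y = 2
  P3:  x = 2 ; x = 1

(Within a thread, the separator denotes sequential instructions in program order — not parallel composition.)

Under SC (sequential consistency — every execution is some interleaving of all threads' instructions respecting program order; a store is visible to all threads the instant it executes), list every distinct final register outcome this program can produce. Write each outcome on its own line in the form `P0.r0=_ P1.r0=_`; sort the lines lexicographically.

outcome vector order: (P0.r0,P1.r0)
|SC outcomes| = 4

P0.r0=1 P1.r0=0
P0.r0=1 P1.r0=2
P0.r0=2 P1.r0=0
P0.r0=2 P1.r0=2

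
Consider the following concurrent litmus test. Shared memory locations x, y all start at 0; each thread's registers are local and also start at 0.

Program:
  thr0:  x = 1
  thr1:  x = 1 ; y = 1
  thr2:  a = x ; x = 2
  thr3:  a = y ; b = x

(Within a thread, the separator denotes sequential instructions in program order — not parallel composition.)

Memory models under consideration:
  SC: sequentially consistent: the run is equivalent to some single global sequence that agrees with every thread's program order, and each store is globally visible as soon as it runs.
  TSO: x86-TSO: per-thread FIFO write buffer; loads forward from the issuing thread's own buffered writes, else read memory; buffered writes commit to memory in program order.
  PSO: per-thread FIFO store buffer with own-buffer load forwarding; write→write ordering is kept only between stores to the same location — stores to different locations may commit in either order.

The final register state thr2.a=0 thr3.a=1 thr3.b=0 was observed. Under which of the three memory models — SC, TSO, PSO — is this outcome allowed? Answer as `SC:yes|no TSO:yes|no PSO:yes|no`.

outcome vector order: (thr2.a,thr3.a,thr3.b)
[SC] allowed = {000; 001; 002; 011; 012; 100; 101; 102; 111; 112}
[TSO] allowed = {000; 001; 002; 011; 012; 100; 101; 102; 111; 112}
[PSO] allowed = {000; 001; 002; 010; 011; 012; 100; 101; 102; 110; 111; 112}
target 010 ∈ {PSO}

SC:no TSO:no PSO:yes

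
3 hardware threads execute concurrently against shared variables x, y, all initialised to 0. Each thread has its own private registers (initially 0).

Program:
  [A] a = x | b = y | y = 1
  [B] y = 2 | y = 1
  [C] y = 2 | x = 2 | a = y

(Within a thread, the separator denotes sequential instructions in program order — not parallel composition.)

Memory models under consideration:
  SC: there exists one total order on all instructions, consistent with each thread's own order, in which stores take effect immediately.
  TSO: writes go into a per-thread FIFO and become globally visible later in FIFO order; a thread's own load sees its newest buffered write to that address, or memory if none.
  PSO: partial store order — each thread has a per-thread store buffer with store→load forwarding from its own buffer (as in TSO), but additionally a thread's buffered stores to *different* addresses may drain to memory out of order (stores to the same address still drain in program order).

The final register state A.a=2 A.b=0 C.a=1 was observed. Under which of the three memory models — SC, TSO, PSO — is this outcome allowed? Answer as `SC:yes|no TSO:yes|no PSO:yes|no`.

outcome vector order: (A.a,A.b,C.a)
[SC] allowed = {(0,0,1); (0,0,2); (0,1,1); (0,1,2); (0,2,1); (0,2,2); (2,1,1); (2,1,2); (2,2,1); (2,2,2)}
[TSO] allowed = {(0,0,1); (0,0,2); (0,1,1); (0,1,2); (0,2,1); (0,2,2); (2,1,1); (2,1,2); (2,2,1); (2,2,2)}
[PSO] allowed = {(0,0,1); (0,0,2); (0,1,1); (0,1,2); (0,2,1); (0,2,2); (2,0,1); (2,0,2); (2,1,1); (2,1,2); (2,2,1); (2,2,2)}
target (2,0,1) ∈ {PSO}

SC:no TSO:no PSO:yes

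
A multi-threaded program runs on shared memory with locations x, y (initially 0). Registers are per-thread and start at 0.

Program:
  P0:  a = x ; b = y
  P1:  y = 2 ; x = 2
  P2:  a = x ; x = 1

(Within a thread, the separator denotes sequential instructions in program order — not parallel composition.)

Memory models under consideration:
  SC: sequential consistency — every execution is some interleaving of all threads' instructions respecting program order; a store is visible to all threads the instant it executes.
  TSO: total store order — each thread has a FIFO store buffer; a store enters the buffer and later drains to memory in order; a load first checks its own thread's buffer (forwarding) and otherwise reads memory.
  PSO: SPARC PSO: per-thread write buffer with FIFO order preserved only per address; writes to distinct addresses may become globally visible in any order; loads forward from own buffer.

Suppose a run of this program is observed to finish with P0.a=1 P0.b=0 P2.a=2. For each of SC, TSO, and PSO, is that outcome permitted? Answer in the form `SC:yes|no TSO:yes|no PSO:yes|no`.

SC:no TSO:no PSO:yes

outcome vector order: (P0.a,P0.b,P2.a)
SC: 9 outcomes — {<0 0 0>, <0 0 2>, <0 2 0>, <0 2 2>, <1 0 0>, <1 2 0>, <1 2 2>, <2 2 0>, <2 2 2>}
TSO: 9 outcomes — {<0 0 0>, <0 0 2>, <0 2 0>, <0 2 2>, <1 0 0>, <1 2 0>, <1 2 2>, <2 2 0>, <2 2 2>}
PSO: 12 outcomes — {<0 0 0>, <0 0 2>, <0 2 0>, <0 2 2>, <1 0 0>, <1 0 2>, <1 2 0>, <1 2 2>, <2 0 0>, <2 0 2>, <2 2 0>, <2 2 2>}
target <1 0 2> ∈ {PSO}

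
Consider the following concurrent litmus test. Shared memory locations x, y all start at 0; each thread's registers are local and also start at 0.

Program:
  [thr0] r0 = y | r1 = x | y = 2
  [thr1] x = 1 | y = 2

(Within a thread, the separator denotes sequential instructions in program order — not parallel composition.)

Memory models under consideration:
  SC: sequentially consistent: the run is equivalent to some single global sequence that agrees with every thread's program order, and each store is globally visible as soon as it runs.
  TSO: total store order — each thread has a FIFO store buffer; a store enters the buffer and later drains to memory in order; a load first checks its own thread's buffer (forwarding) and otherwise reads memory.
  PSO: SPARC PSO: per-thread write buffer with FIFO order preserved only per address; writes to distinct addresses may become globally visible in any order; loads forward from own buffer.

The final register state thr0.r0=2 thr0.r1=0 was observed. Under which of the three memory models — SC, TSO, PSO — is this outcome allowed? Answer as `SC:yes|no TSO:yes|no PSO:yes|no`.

outcome vector order: (thr0.r0,thr0.r1)
[SC] allowed = {0/0, 0/1, 2/1}
[TSO] allowed = {0/0, 0/1, 2/1}
[PSO] allowed = {0/0, 0/1, 2/0, 2/1}
target 2/0 ∈ {PSO}

SC:no TSO:no PSO:yes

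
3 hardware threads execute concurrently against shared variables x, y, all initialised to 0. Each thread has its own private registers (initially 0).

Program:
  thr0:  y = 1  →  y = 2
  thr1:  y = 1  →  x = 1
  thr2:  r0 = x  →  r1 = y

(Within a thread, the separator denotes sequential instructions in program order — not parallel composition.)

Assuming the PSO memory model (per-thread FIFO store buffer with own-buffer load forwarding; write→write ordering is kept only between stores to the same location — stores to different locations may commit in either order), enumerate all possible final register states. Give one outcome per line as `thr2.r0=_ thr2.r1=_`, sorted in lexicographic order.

outcome vector order: (thr2.r0,thr2.r1)
|PSO outcomes| = 6

thr2.r0=0 thr2.r1=0
thr2.r0=0 thr2.r1=1
thr2.r0=0 thr2.r1=2
thr2.r0=1 thr2.r1=0
thr2.r0=1 thr2.r1=1
thr2.r0=1 thr2.r1=2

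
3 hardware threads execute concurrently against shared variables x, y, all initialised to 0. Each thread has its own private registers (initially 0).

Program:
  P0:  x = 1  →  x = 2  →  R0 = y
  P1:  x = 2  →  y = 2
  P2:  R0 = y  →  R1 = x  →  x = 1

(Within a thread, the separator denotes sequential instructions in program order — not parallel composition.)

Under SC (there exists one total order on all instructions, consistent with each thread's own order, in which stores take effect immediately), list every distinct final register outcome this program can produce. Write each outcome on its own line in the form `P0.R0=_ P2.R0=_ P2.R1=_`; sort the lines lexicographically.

outcome vector order: (P0.R0,P2.R0,P2.R1)
|SC outcomes| = 9

P0.R0=0 P2.R0=0 P2.R1=0
P0.R0=0 P2.R0=0 P2.R1=1
P0.R0=0 P2.R0=0 P2.R1=2
P0.R0=0 P2.R0=2 P2.R1=2
P0.R0=2 P2.R0=0 P2.R1=0
P0.R0=2 P2.R0=0 P2.R1=1
P0.R0=2 P2.R0=0 P2.R1=2
P0.R0=2 P2.R0=2 P2.R1=1
P0.R0=2 P2.R0=2 P2.R1=2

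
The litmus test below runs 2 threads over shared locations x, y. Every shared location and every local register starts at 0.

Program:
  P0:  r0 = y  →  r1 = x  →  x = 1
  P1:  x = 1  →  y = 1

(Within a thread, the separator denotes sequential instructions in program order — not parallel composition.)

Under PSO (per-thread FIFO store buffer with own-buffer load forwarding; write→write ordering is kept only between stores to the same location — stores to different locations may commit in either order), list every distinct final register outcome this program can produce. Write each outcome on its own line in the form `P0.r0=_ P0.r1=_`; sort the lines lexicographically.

outcome vector order: (P0.r0,P0.r1)
|PSO outcomes| = 4

P0.r0=0 P0.r1=0
P0.r0=0 P0.r1=1
P0.r0=1 P0.r1=0
P0.r0=1 P0.r1=1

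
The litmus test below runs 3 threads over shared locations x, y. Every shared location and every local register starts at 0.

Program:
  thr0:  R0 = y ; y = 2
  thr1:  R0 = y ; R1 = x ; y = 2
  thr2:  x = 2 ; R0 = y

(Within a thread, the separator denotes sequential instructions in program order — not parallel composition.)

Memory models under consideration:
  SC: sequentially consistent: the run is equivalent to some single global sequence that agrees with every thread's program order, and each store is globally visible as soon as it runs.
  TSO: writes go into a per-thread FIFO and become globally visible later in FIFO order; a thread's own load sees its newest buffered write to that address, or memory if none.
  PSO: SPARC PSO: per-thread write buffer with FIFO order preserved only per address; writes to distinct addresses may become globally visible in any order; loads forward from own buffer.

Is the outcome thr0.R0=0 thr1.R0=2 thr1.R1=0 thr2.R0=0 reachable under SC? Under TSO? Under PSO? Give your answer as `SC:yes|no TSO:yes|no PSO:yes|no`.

outcome vector order: (thr0.R0,thr1.R0,thr1.R1,thr2.R0)
SC (11): 0000 0002 0020 0022 0202 0220 0222 2000 2002 2020 2022
TSO (12): 0000 0002 0020 0022 0200 0202 0220 0222 2000 2002 2020 2022
PSO (12): 0000 0002 0020 0022 0200 0202 0220 0222 2000 2002 2020 2022
target 0200 ∈ {TSO,PSO}

SC:no TSO:yes PSO:yes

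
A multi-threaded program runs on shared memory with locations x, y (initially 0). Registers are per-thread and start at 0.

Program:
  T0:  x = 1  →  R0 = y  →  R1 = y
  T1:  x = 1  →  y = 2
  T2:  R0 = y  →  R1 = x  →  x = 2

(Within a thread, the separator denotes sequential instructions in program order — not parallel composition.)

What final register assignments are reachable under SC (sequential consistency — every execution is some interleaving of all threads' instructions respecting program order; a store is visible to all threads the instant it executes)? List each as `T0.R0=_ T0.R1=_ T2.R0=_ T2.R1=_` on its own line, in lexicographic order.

outcome vector order: (T0.R0,T0.R1,T2.R0,T2.R1)
|SC outcomes| = 9

T0.R0=0 T0.R1=0 T2.R0=0 T2.R1=0
T0.R0=0 T0.R1=0 T2.R0=0 T2.R1=1
T0.R0=0 T0.R1=0 T2.R0=2 T2.R1=1
T0.R0=0 T0.R1=2 T2.R0=0 T2.R1=0
T0.R0=0 T0.R1=2 T2.R0=0 T2.R1=1
T0.R0=0 T0.R1=2 T2.R0=2 T2.R1=1
T0.R0=2 T0.R1=2 T2.R0=0 T2.R1=0
T0.R0=2 T0.R1=2 T2.R0=0 T2.R1=1
T0.R0=2 T0.R1=2 T2.R0=2 T2.R1=1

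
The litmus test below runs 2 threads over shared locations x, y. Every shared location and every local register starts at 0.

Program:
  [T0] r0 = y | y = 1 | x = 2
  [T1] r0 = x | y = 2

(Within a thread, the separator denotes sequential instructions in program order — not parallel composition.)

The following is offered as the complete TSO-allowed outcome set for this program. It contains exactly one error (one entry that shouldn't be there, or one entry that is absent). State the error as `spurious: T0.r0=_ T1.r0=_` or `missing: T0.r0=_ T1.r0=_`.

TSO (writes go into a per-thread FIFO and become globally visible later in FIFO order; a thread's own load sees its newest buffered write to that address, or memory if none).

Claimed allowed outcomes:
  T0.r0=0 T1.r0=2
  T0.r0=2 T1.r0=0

missing: T0.r0=0 T1.r0=0

outcome vector order: (T0.r0,T1.r0)
[TSO] allowed = {00; 02; 20}
TSO∖claimed = {00}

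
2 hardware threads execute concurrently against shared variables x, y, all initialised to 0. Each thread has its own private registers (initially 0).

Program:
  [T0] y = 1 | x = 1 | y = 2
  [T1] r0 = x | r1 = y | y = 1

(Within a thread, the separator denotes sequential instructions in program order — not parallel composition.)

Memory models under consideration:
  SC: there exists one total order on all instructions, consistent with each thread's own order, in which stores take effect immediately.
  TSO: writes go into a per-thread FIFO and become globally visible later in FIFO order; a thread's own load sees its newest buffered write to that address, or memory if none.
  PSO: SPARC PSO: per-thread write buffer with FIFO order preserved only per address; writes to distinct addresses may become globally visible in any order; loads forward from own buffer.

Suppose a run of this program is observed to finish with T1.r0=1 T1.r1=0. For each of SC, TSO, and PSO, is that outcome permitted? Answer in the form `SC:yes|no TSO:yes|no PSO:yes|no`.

SC:no TSO:no PSO:yes

outcome vector order: (T1.r0,T1.r1)
SC (5): 00, 01, 02, 11, 12
TSO (5): 00, 01, 02, 11, 12
PSO (6): 00, 01, 02, 10, 11, 12
target 10 ∈ {PSO}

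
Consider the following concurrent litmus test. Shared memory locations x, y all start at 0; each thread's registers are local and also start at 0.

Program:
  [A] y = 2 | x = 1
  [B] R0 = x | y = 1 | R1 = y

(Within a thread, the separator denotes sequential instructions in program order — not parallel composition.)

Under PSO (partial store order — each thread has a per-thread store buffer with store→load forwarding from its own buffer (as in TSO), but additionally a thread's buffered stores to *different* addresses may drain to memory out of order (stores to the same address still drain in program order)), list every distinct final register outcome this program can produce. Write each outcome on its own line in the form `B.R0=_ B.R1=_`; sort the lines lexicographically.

outcome vector order: (B.R0,B.R1)
|PSO outcomes| = 4

B.R0=0 B.R1=1
B.R0=0 B.R1=2
B.R0=1 B.R1=1
B.R0=1 B.R1=2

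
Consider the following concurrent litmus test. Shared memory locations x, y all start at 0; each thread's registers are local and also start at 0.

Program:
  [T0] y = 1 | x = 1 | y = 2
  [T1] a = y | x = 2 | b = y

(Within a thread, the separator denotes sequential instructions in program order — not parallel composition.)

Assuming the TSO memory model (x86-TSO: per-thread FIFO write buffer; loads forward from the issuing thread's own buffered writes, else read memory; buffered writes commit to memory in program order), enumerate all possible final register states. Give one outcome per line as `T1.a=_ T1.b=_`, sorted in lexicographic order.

T1.a=0 T1.b=0
T1.a=0 T1.b=1
T1.a=0 T1.b=2
T1.a=1 T1.b=1
T1.a=1 T1.b=2
T1.a=2 T1.b=2

outcome vector order: (T1.a,T1.b)
|TSO outcomes| = 6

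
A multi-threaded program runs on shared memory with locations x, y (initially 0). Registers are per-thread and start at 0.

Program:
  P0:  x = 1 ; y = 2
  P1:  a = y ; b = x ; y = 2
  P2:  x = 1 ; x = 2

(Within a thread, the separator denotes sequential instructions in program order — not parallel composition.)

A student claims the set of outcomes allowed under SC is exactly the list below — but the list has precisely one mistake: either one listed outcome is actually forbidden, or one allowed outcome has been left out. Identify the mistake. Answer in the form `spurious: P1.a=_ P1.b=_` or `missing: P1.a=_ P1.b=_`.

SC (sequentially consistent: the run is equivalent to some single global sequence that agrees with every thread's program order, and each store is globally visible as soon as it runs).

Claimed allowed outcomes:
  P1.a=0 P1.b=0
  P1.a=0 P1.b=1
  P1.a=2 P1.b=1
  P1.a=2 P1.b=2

missing: P1.a=0 P1.b=2

outcome vector order: (P1.a,P1.b)
under SC → (0,0); (0,1); (0,2); (2,1); (2,2)
SC∖claimed = {(0,2)}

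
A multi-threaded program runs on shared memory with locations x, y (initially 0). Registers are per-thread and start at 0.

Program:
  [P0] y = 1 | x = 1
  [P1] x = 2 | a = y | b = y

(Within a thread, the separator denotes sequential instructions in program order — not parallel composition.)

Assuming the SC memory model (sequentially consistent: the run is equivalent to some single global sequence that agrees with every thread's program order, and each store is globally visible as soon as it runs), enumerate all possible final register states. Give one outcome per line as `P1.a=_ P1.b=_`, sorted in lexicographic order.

P1.a=0 P1.b=0
P1.a=0 P1.b=1
P1.a=1 P1.b=1

outcome vector order: (P1.a,P1.b)
|SC outcomes| = 3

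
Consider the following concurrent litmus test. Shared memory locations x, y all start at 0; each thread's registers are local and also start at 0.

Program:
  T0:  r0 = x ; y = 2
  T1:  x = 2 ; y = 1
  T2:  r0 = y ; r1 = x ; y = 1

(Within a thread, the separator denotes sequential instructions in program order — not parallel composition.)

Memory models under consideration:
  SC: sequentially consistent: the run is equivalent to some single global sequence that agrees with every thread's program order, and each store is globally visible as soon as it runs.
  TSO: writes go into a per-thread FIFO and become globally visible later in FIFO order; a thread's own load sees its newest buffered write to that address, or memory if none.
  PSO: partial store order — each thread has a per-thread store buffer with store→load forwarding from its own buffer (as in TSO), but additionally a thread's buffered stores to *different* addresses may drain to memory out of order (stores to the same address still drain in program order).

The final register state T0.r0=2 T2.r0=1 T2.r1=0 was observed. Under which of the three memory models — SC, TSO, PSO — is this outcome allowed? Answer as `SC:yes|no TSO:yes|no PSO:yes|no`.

outcome vector order: (T0.r0,T2.r0,T2.r1)
SC (9): <0 0 0>; <0 0 2>; <0 1 2>; <0 2 0>; <0 2 2>; <2 0 0>; <2 0 2>; <2 1 2>; <2 2 2>
TSO (9): <0 0 0>; <0 0 2>; <0 1 2>; <0 2 0>; <0 2 2>; <2 0 0>; <2 0 2>; <2 1 2>; <2 2 2>
PSO (11): <0 0 0>; <0 0 2>; <0 1 0>; <0 1 2>; <0 2 0>; <0 2 2>; <2 0 0>; <2 0 2>; <2 1 0>; <2 1 2>; <2 2 2>
target <2 1 0> ∈ {PSO}

SC:no TSO:no PSO:yes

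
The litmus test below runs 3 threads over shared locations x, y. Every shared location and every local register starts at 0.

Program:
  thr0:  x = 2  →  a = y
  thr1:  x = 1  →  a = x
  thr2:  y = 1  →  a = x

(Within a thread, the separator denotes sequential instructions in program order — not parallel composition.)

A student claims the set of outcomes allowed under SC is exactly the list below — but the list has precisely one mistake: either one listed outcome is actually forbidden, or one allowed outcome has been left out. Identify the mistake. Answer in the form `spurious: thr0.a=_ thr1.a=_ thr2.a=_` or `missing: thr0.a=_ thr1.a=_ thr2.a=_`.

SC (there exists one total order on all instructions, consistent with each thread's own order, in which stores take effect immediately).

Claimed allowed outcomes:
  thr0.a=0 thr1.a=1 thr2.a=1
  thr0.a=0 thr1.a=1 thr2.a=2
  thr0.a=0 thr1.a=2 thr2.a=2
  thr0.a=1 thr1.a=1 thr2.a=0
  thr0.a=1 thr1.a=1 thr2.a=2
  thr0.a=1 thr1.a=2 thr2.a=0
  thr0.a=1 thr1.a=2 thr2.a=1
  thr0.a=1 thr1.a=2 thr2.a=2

missing: thr0.a=1 thr1.a=1 thr2.a=1

outcome vector order: (thr0.a,thr1.a,thr2.a)
SC (9): 011 012 022 110 111 112 120 121 122
SC∖claimed = {111}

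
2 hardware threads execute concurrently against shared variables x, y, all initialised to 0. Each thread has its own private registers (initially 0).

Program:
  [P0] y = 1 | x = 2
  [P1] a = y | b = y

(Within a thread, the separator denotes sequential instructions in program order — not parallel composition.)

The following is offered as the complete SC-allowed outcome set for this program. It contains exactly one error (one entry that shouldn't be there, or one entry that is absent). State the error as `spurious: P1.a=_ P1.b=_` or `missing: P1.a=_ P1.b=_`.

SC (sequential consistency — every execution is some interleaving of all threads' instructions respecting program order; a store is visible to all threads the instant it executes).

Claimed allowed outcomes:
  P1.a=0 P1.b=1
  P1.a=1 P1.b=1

missing: P1.a=0 P1.b=0

outcome vector order: (P1.a,P1.b)
SC (3): 0/0, 0/1, 1/1
SC∖claimed = {0/0}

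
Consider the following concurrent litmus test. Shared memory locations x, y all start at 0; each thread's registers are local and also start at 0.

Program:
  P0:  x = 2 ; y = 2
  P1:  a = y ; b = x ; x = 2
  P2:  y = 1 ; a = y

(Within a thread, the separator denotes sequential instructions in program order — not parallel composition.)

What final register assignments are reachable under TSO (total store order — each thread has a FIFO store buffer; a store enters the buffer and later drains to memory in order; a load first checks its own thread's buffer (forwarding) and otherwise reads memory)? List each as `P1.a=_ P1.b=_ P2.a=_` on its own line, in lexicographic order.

P1.a=0 P1.b=0 P2.a=1
P1.a=0 P1.b=0 P2.a=2
P1.a=0 P1.b=2 P2.a=1
P1.a=0 P1.b=2 P2.a=2
P1.a=1 P1.b=0 P2.a=1
P1.a=1 P1.b=0 P2.a=2
P1.a=1 P1.b=2 P2.a=1
P1.a=1 P1.b=2 P2.a=2
P1.a=2 P1.b=2 P2.a=1
P1.a=2 P1.b=2 P2.a=2

outcome vector order: (P1.a,P1.b,P2.a)
|TSO outcomes| = 10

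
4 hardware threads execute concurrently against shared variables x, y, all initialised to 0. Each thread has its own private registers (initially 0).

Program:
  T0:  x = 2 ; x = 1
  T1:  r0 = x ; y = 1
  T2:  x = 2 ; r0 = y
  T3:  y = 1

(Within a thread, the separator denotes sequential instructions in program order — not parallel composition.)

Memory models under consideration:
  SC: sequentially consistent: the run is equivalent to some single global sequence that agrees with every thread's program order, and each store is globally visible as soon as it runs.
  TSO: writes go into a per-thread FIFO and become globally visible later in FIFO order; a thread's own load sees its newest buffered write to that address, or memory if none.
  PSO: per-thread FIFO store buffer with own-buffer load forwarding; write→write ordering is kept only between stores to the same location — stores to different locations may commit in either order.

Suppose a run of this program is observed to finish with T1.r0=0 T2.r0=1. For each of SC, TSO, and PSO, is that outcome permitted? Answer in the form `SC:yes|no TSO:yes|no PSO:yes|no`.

SC:yes TSO:yes PSO:yes

outcome vector order: (T1.r0,T2.r0)
under SC → (0,0); (0,1); (1,0); (1,1); (2,0); (2,1)
under TSO → (0,0); (0,1); (1,0); (1,1); (2,0); (2,1)
under PSO → (0,0); (0,1); (1,0); (1,1); (2,0); (2,1)
target (0,1) ∈ {SC,TSO,PSO}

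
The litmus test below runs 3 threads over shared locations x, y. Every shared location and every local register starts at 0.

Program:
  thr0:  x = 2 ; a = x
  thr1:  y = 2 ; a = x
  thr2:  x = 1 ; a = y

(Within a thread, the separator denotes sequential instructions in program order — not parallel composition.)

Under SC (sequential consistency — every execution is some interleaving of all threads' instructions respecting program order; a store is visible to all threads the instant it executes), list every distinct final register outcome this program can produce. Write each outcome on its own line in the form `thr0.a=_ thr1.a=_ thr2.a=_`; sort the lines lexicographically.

outcome vector order: (thr0.a,thr1.a,thr2.a)
|SC outcomes| = 9

thr0.a=1 thr1.a=0 thr2.a=2
thr0.a=1 thr1.a=1 thr2.a=0
thr0.a=1 thr1.a=1 thr2.a=2
thr0.a=1 thr1.a=2 thr2.a=2
thr0.a=2 thr1.a=0 thr2.a=2
thr0.a=2 thr1.a=1 thr2.a=0
thr0.a=2 thr1.a=1 thr2.a=2
thr0.a=2 thr1.a=2 thr2.a=0
thr0.a=2 thr1.a=2 thr2.a=2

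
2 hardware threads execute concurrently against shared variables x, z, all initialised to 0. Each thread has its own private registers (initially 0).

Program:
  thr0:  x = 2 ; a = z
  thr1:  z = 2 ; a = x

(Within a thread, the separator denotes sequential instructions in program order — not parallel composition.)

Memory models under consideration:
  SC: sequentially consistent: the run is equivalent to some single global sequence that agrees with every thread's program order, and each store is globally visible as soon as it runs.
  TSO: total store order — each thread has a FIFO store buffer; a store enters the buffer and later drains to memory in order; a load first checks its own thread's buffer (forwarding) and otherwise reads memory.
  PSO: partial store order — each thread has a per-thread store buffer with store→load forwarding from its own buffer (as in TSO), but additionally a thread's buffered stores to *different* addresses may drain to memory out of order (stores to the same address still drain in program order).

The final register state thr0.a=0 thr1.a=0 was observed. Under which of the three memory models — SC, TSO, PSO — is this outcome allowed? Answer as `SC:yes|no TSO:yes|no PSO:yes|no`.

SC:no TSO:yes PSO:yes

outcome vector order: (thr0.a,thr1.a)
SC: 3 outcomes — {02, 20, 22}
TSO: 4 outcomes — {00, 02, 20, 22}
PSO: 4 outcomes — {00, 02, 20, 22}
target 00 ∈ {TSO,PSO}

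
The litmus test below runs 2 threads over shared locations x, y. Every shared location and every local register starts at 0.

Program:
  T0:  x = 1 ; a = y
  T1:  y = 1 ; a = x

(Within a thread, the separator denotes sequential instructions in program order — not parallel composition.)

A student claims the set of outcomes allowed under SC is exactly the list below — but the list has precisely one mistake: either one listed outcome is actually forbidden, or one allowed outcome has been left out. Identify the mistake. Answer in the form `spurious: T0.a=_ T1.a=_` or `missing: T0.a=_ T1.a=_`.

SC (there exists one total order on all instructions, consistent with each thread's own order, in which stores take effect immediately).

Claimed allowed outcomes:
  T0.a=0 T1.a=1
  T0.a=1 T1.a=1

outcome vector order: (T0.a,T1.a)
under SC → (0,1) (1,0) (1,1)
SC∖claimed = {(1,0)}

missing: T0.a=1 T1.a=0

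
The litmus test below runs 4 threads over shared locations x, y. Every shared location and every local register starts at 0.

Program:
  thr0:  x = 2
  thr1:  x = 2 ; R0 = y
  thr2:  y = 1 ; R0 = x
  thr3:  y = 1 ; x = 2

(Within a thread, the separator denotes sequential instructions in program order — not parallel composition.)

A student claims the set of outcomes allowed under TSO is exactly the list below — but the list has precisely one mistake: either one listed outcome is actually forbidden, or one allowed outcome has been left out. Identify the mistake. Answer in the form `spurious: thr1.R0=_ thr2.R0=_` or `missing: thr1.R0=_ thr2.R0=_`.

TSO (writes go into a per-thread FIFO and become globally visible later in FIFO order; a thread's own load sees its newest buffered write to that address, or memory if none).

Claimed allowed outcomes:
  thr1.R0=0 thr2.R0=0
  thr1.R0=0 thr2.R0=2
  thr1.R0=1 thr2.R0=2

outcome vector order: (thr1.R0,thr2.R0)
[TSO] allowed = {(0,0) (0,2) (1,0) (1,2)}
TSO∖claimed = {(1,0)}

missing: thr1.R0=1 thr2.R0=0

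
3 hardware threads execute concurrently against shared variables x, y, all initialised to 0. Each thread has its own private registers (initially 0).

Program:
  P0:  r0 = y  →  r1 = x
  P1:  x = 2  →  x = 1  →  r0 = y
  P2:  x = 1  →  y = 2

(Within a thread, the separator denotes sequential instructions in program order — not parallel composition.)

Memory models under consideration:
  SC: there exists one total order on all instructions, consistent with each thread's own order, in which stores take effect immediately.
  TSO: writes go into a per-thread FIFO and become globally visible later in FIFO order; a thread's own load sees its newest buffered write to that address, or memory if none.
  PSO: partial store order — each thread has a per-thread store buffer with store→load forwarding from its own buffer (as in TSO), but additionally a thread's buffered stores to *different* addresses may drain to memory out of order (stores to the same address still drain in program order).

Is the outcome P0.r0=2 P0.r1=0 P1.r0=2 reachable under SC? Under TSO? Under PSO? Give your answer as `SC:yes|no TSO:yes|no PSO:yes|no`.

SC:no TSO:no PSO:yes

outcome vector order: (P0.r0,P0.r1,P1.r0)
SC: 9 outcomes — {(0,0,0) (0,0,2) (0,1,0) (0,1,2) (0,2,0) (0,2,2) (2,1,0) (2,1,2) (2,2,2)}
TSO: 10 outcomes — {(0,0,0) (0,0,2) (0,1,0) (0,1,2) (0,2,0) (0,2,2) (2,1,0) (2,1,2) (2,2,0) (2,2,2)}
PSO: 12 outcomes — {(0,0,0) (0,0,2) (0,1,0) (0,1,2) (0,2,0) (0,2,2) (2,0,0) (2,0,2) (2,1,0) (2,1,2) (2,2,0) (2,2,2)}
target (2,0,2) ∈ {PSO}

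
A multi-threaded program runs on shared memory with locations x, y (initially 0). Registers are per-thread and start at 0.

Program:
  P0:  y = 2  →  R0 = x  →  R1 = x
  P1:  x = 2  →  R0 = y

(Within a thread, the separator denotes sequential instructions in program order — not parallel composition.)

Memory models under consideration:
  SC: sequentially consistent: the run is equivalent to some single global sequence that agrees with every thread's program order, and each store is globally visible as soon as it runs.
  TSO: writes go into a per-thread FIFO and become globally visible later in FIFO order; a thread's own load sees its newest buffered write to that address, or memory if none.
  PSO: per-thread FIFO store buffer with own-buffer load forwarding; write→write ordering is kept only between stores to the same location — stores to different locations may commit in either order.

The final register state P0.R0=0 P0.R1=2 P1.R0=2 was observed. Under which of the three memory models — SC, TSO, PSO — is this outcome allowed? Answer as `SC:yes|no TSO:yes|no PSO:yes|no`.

outcome vector order: (P0.R0,P0.R1,P1.R0)
under SC → <0 0 2>; <0 2 2>; <2 2 0>; <2 2 2>
under TSO → <0 0 0>; <0 0 2>; <0 2 0>; <0 2 2>; <2 2 0>; <2 2 2>
under PSO → <0 0 0>; <0 0 2>; <0 2 0>; <0 2 2>; <2 2 0>; <2 2 2>
target <0 2 2> ∈ {SC,TSO,PSO}

SC:yes TSO:yes PSO:yes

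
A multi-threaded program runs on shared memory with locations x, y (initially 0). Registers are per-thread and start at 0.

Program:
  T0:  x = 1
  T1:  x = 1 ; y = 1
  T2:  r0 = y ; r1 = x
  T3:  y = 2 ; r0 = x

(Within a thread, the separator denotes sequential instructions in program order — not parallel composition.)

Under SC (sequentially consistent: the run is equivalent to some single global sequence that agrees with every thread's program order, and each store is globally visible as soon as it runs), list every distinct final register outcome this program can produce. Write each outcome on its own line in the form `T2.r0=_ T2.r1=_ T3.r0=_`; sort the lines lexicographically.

outcome vector order: (T2.r0,T2.r1,T3.r0)
|SC outcomes| = 10

T2.r0=0 T2.r1=0 T3.r0=0
T2.r0=0 T2.r1=0 T3.r0=1
T2.r0=0 T2.r1=1 T3.r0=0
T2.r0=0 T2.r1=1 T3.r0=1
T2.r0=1 T2.r1=1 T3.r0=0
T2.r0=1 T2.r1=1 T3.r0=1
T2.r0=2 T2.r1=0 T3.r0=0
T2.r0=2 T2.r1=0 T3.r0=1
T2.r0=2 T2.r1=1 T3.r0=0
T2.r0=2 T2.r1=1 T3.r0=1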